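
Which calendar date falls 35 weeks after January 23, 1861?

Advancing 35 weeks = 245 days from January 23, 1861.
January has 31 days, so 31 − 23 = 8 days remain after January 23, 1861; 245 − 8 = 237 left.
February 1861 has 28 days (1861 is not a leap year): 237 − 28 = 209 left.
March 1861 has 31 days: 209 − 31 = 178 left.
April 1861 has 30 days: 178 − 30 = 148 left.
May 1861 has 31 days: 148 − 31 = 117 left.
June 1861 has 30 days: 117 − 30 = 87 left.
July 1861 has 31 days: 87 − 31 = 56 left.
August 1861 has 31 days: 56 − 31 = 25 left.
25 days into September 1861 → September 25, 1861.

September 25, 1861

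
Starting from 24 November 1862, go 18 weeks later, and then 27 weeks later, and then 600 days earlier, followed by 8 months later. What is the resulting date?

Adding 18 weeks (= 126 days) from November 24, 1862:
November has 30 days, so 30 − 24 = 6 days remain after November 24, 1862; 126 − 6 = 120 left.
December 1862 has 31 days: 120 − 31 = 89 left.
January 1863 has 31 days: 89 − 31 = 58 left.
February 1863 has 28 days (1863 is not a leap year): 58 − 28 = 30 left.
30 days into March 1863 → March 30, 1863.
Advancing 27 weeks (= 189 days) from March 30, 1863:
March has 31 days, so 31 − 30 = 1 day remains after March 30, 1863; 189 − 1 = 188 left.
April 1863 has 30 days: 188 − 30 = 158 left.
May 1863 has 31 days: 158 − 31 = 127 left.
June 1863 has 30 days: 127 − 30 = 97 left.
July 1863 has 31 days: 97 − 31 = 66 left.
August 1863 has 31 days: 66 − 31 = 35 left.
September 1863 has 30 days: 35 − 30 = 5 left.
5 days into October 1863 → October 5, 1863.
Counting back 600 days from October 5, 1863:
Going back 5 days from October 5, 1863 reaches the end of the previous month; 600 − 5 = 595 left.
September 1863 has 30 days: 595 − 30 = 565 left.
August 1863 has 31 days: 565 − 31 = 534 left.
July 1863 has 31 days: 534 − 31 = 503 left.
June 1863 has 30 days: 503 − 30 = 473 left.
May 1863 has 31 days: 473 − 31 = 442 left.
April 1863 has 30 days: 442 − 30 = 412 left.
March 1863 has 31 days: 412 − 31 = 381 left.
February 1863 has 28 days (1863 is not a leap year): 381 − 28 = 353 left.
January 1863 has 31 days: 353 − 31 = 322 left.
December 1862 has 31 days: 322 − 31 = 291 left.
November 1862 has 30 days: 291 − 30 = 261 left.
October 1862 has 31 days: 261 − 31 = 230 left.
September 1862 has 30 days: 230 − 30 = 200 left.
August 1862 has 31 days: 200 − 31 = 169 left.
July 1862 has 31 days: 169 − 31 = 138 left.
June 1862 has 30 days: 138 − 30 = 108 left.
May 1862 has 31 days: 108 − 31 = 77 left.
April 1862 has 30 days: 77 − 30 = 47 left.
March 1862 has 31 days: 47 − 31 = 16 left.
February 1862 has 28 days; 28 − 16 = 12 → February 12, 1862.
Advancing 8 months from February 12, 1862:
month 2 + 8 = 10 → October 1862.
Day 12 is valid in October, giving October 12, 1862.

October 12, 1862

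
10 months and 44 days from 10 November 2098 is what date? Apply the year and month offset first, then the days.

October 24, 2099

Counting forward 10 months and 44 days from November 10, 2098: first the month/year part, then the days.
month 11 + 10 = 21, which is month 9 of year 2099 → September 2099.
Day 10 is valid in September, giving September 10, 2099.
Now add 44 days from September 10, 2099.
September has 30 days, so 30 − 10 = 20 days remain after September 10, 2099; 44 − 20 = 24 left.
24 days into October 2099 → October 24, 2099.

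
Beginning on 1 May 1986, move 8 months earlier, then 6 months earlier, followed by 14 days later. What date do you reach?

Subtracting 8 months from May 1, 1986:
month 5 − 8 = -3, which is month 9 of year 1985 → September 1985.
Day 1 is valid in September, giving September 1, 1985.
Going back 6 months from September 1, 1985:
month 9 − 6 = 3 → March 1985.
Day 1 is valid in March, giving March 1, 1985.
Advancing 14 days from March 1, 1985:
March has 31 days; 1 + 14 = 15, still in March.

March 15, 1985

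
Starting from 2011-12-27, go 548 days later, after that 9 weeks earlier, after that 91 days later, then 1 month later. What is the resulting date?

August 25, 2013

Adding 548 days from December 27, 2011:
December has 31 days, so 31 − 27 = 4 days remain after December 27, 2011; 548 − 4 = 544 left.
January 2012 has 31 days: 544 − 31 = 513 left.
February 2012 has 29 days (2012 is a leap year): 513 − 29 = 484 left.
March 2012 has 31 days: 484 − 31 = 453 left.
April 2012 has 30 days: 453 − 30 = 423 left.
May 2012 has 31 days: 423 − 31 = 392 left.
June 2012 has 30 days: 392 − 30 = 362 left.
July 2012 has 31 days: 362 − 31 = 331 left.
August 2012 has 31 days: 331 − 31 = 300 left.
September 2012 has 30 days: 300 − 30 = 270 left.
October 2012 has 31 days: 270 − 31 = 239 left.
November 2012 has 30 days: 239 − 30 = 209 left.
December 2012 has 31 days: 209 − 31 = 178 left.
January 2013 has 31 days: 178 − 31 = 147 left.
February 2013 has 28 days (2013 is not a leap year): 147 − 28 = 119 left.
March 2013 has 31 days: 119 − 31 = 88 left.
April 2013 has 30 days: 88 − 30 = 58 left.
May 2013 has 31 days: 58 − 31 = 27 left.
27 days into June 2013 → June 27, 2013.
Subtracting 9 weeks (= 63 days) from June 27, 2013:
Going back 27 days from June 27, 2013 reaches the end of the previous month; 63 − 27 = 36 left.
May 2013 has 31 days: 36 − 31 = 5 left.
April 2013 has 30 days; 30 − 5 = 25 → April 25, 2013.
Counting forward 91 days from April 25, 2013:
April has 30 days, so 30 − 25 = 5 days remain after April 25, 2013; 91 − 5 = 86 left.
May 2013 has 31 days: 86 − 31 = 55 left.
June 2013 has 30 days: 55 − 30 = 25 left.
25 days into July 2013 → July 25, 2013.
Adding 1 month from July 25, 2013:
month 7 + 1 = 8 → August 2013.
Day 25 is valid in August, giving August 25, 2013.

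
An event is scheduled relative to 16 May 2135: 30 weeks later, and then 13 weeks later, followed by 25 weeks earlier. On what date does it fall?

Advancing 30 weeks (= 210 days) from May 16, 2135:
May has 31 days, so 31 − 16 = 15 days remain after May 16, 2135; 210 − 15 = 195 left.
June 2135 has 30 days: 195 − 30 = 165 left.
July 2135 has 31 days: 165 − 31 = 134 left.
August 2135 has 31 days: 134 − 31 = 103 left.
September 2135 has 30 days: 103 − 30 = 73 left.
October 2135 has 31 days: 73 − 31 = 42 left.
November 2135 has 30 days: 42 − 30 = 12 left.
12 days into December 2135 → December 12, 2135.
Counting forward 13 weeks (= 91 days) from December 12, 2135:
December has 31 days, so 31 − 12 = 19 days remain after December 12, 2135; 91 − 19 = 72 left.
January 2136 has 31 days: 72 − 31 = 41 left.
February 2136 has 29 days (2136 is a leap year): 41 − 29 = 12 left.
12 days into March 2136 → March 12, 2136.
Counting back 25 weeks (= 175 days) from March 12, 2136:
Going back 12 days from March 12, 2136 reaches the end of the previous month; 175 − 12 = 163 left.
February 2136 has 29 days (2136 is a leap year): 163 − 29 = 134 left.
January 2136 has 31 days: 134 − 31 = 103 left.
December 2135 has 31 days: 103 − 31 = 72 left.
November 2135 has 30 days: 72 − 30 = 42 left.
October 2135 has 31 days: 42 − 31 = 11 left.
September 2135 has 30 days; 30 − 11 = 19 → September 19, 2135.

September 19, 2135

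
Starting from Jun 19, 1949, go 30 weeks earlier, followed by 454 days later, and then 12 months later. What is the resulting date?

Going back 30 weeks (= 210 days) from June 19, 1949:
Going back 19 days from June 19, 1949 reaches the end of the previous month; 210 − 19 = 191 left.
May 1949 has 31 days: 191 − 31 = 160 left.
April 1949 has 30 days: 160 − 30 = 130 left.
March 1949 has 31 days: 130 − 31 = 99 left.
February 1949 has 28 days (1949 is not a leap year): 99 − 28 = 71 left.
January 1949 has 31 days: 71 − 31 = 40 left.
December 1948 has 31 days: 40 − 31 = 9 left.
November 1948 has 30 days; 30 − 9 = 21 → November 21, 1948.
Counting forward 454 days from November 21, 1948:
November has 30 days, so 30 − 21 = 9 days remain after November 21, 1948; 454 − 9 = 445 left.
December 1948 has 31 days: 445 − 31 = 414 left.
January 1949 has 31 days: 414 − 31 = 383 left.
February 1949 has 28 days (1949 is not a leap year): 383 − 28 = 355 left.
March 1949 has 31 days: 355 − 31 = 324 left.
April 1949 has 30 days: 324 − 30 = 294 left.
May 1949 has 31 days: 294 − 31 = 263 left.
June 1949 has 30 days: 263 − 30 = 233 left.
July 1949 has 31 days: 233 − 31 = 202 left.
August 1949 has 31 days: 202 − 31 = 171 left.
September 1949 has 30 days: 171 − 30 = 141 left.
October 1949 has 31 days: 141 − 31 = 110 left.
November 1949 has 30 days: 110 − 30 = 80 left.
December 1949 has 31 days: 80 − 31 = 49 left.
January 1950 has 31 days: 49 − 31 = 18 left.
18 days into February 1950 → February 18, 1950.
Counting forward 12 months from February 18, 1950:
month 2 + 12 = 14, which is month 2 of year 1951 → February 1951.
Day 18 is valid in February, giving February 18, 1951.

February 18, 1951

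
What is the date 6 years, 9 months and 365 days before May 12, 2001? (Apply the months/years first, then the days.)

Subtracting 6 years, 9 months and 365 days from May 12, 2001: first the month/year part, then the days.
-6 years → 1995; month 5 − 9 = -4, which is month 8 of year 1994 → August 1994.
Day 12 is valid in August, giving August 12, 1994.
Now subtract 365 days from August 12, 1994.
Going back 12 days from August 12, 1994 reaches the end of the previous month; 365 − 12 = 353 left.
July 1994 has 31 days: 353 − 31 = 322 left.
June 1994 has 30 days: 322 − 30 = 292 left.
May 1994 has 31 days: 292 − 31 = 261 left.
April 1994 has 30 days: 261 − 30 = 231 left.
March 1994 has 31 days: 231 − 31 = 200 left.
February 1994 has 28 days (1994 is not a leap year): 200 − 28 = 172 left.
January 1994 has 31 days: 172 − 31 = 141 left.
December 1993 has 31 days: 141 − 31 = 110 left.
November 1993 has 30 days: 110 − 30 = 80 left.
October 1993 has 31 days: 80 − 31 = 49 left.
September 1993 has 30 days: 49 − 30 = 19 left.
August 1993 has 31 days; 31 − 19 = 12 → August 12, 1993.

August 12, 1993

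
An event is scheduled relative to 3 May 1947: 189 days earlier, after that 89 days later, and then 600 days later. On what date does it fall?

September 14, 1948

Subtracting 189 days from May 3, 1947:
Going back 3 days from May 3, 1947 reaches the end of the previous month; 189 − 3 = 186 left.
April 1947 has 30 days: 186 − 30 = 156 left.
March 1947 has 31 days: 156 − 31 = 125 left.
February 1947 has 28 days (1947 is not a leap year): 125 − 28 = 97 left.
January 1947 has 31 days: 97 − 31 = 66 left.
December 1946 has 31 days: 66 − 31 = 35 left.
November 1946 has 30 days: 35 − 30 = 5 left.
October 1946 has 31 days; 31 − 5 = 26 → October 26, 1946.
Advancing 89 days from October 26, 1946:
October has 31 days, so 31 − 26 = 5 days remain after October 26, 1946; 89 − 5 = 84 left.
November 1946 has 30 days: 84 − 30 = 54 left.
December 1946 has 31 days: 54 − 31 = 23 left.
23 days into January 1947 → January 23, 1947.
Advancing 600 days from January 23, 1947:
January has 31 days, so 31 − 23 = 8 days remain after January 23, 1947; 600 − 8 = 592 left.
February 1947 has 28 days (1947 is not a leap year): 592 − 28 = 564 left.
March 1947 has 31 days: 564 − 31 = 533 left.
April 1947 has 30 days: 533 − 30 = 503 left.
May 1947 has 31 days: 503 − 31 = 472 left.
June 1947 has 30 days: 472 − 30 = 442 left.
July 1947 has 31 days: 442 − 31 = 411 left.
August 1947 has 31 days: 411 − 31 = 380 left.
September 1947 has 30 days: 380 − 30 = 350 left.
October 1947 has 31 days: 350 − 31 = 319 left.
November 1947 has 30 days: 319 − 30 = 289 left.
December 1947 has 31 days: 289 − 31 = 258 left.
January 1948 has 31 days: 258 − 31 = 227 left.
February 1948 has 29 days (1948 is a leap year): 227 − 29 = 198 left.
March 1948 has 31 days: 198 − 31 = 167 left.
April 1948 has 30 days: 167 − 30 = 137 left.
May 1948 has 31 days: 137 − 31 = 106 left.
June 1948 has 30 days: 106 − 30 = 76 left.
July 1948 has 31 days: 76 − 31 = 45 left.
August 1948 has 31 days: 45 − 31 = 14 left.
14 days into September 1948 → September 14, 1948.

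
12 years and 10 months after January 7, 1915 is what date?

November 7, 1927

Adding 12 years and 10 months from January 7, 1915.
+12 years → 1927; month 1 + 10 = 11 → November 1927.
Day 7 is valid in November, giving November 7, 1927.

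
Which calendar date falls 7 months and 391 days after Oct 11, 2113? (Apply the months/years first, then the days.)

June 6, 2115

Advancing 7 months and 391 days from October 11, 2113: first the month/year part, then the days.
month 10 + 7 = 17, which is month 5 of year 2114 → May 2114.
Day 11 is valid in May, giving May 11, 2114.
Now add 391 days from May 11, 2114.
May has 31 days, so 31 − 11 = 20 days remain after May 11, 2114; 391 − 20 = 371 left.
June 2114 has 30 days: 371 − 30 = 341 left.
July 2114 has 31 days: 341 − 31 = 310 left.
August 2114 has 31 days: 310 − 31 = 279 left.
September 2114 has 30 days: 279 − 30 = 249 left.
October 2114 has 31 days: 249 − 31 = 218 left.
November 2114 has 30 days: 218 − 30 = 188 left.
December 2114 has 31 days: 188 − 31 = 157 left.
January 2115 has 31 days: 157 − 31 = 126 left.
February 2115 has 28 days (2115 is not a leap year): 126 − 28 = 98 left.
March 2115 has 31 days: 98 − 31 = 67 left.
April 2115 has 30 days: 67 − 30 = 37 left.
May 2115 has 31 days: 37 − 31 = 6 left.
6 days into June 2115 → June 6, 2115.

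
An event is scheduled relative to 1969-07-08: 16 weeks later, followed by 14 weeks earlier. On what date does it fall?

Counting forward 16 weeks (= 112 days) from July 8, 1969:
July has 31 days, so 31 − 8 = 23 days remain after July 8, 1969; 112 − 23 = 89 left.
August 1969 has 31 days: 89 − 31 = 58 left.
September 1969 has 30 days: 58 − 30 = 28 left.
28 days into October 1969 → October 28, 1969.
Going back 14 weeks (= 98 days) from October 28, 1969:
Going back 28 days from October 28, 1969 reaches the end of the previous month; 98 − 28 = 70 left.
September 1969 has 30 days: 70 − 30 = 40 left.
August 1969 has 31 days: 40 − 31 = 9 left.
July 1969 has 31 days; 31 − 9 = 22 → July 22, 1969.

July 22, 1969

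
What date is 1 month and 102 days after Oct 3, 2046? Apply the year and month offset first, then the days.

February 13, 2047

Advancing 1 month and 102 days from October 3, 2046: first the month/year part, then the days.
month 10 + 1 = 11 → November 2046.
Day 3 is valid in November, giving November 3, 2046.
Now add 102 days from November 3, 2046.
November has 30 days, so 30 − 3 = 27 days remain after November 3, 2046; 102 − 27 = 75 left.
December 2046 has 31 days: 75 − 31 = 44 left.
January 2047 has 31 days: 44 − 31 = 13 left.
13 days into February 2047 → February 13, 2047.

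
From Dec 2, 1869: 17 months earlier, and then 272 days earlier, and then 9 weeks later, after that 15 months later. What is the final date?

March 6, 1869

Going back 17 months from December 2, 1869:
month 12 − 17 = -5, which is month 7 of year 1868 → July 1868.
Day 2 is valid in July, giving July 2, 1868.
Subtracting 272 days from July 2, 1868:
Going back 2 days from July 2, 1868 reaches the end of the previous month; 272 − 2 = 270 left.
June 1868 has 30 days: 270 − 30 = 240 left.
May 1868 has 31 days: 240 − 31 = 209 left.
April 1868 has 30 days: 209 − 30 = 179 left.
March 1868 has 31 days: 179 − 31 = 148 left.
February 1868 has 29 days (1868 is a leap year): 148 − 29 = 119 left.
January 1868 has 31 days: 119 − 31 = 88 left.
December 1867 has 31 days: 88 − 31 = 57 left.
November 1867 has 30 days: 57 − 30 = 27 left.
October 1867 has 31 days; 31 − 27 = 4 → October 4, 1867.
Counting forward 9 weeks (= 63 days) from October 4, 1867:
October has 31 days, so 31 − 4 = 27 days remain after October 4, 1867; 63 − 27 = 36 left.
November 1867 has 30 days: 36 − 30 = 6 left.
6 days into December 1867 → December 6, 1867.
Adding 15 months from December 6, 1867:
month 12 + 15 = 27, which is month 3 of year 1869 → March 1869.
Day 6 is valid in March, giving March 6, 1869.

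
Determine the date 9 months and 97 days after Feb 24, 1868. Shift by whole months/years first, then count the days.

Adding 9 months and 97 days from February 24, 1868: first the month/year part, then the days.
month 2 + 9 = 11 → November 1868.
Day 24 is valid in November, giving November 24, 1868.
Now add 97 days from November 24, 1868.
November has 30 days, so 30 − 24 = 6 days remain after November 24, 1868; 97 − 6 = 91 left.
December 1868 has 31 days: 91 − 31 = 60 left.
January 1869 has 31 days: 60 − 31 = 29 left.
February 1869 has 28 days (1869 is not a leap year): 29 − 28 = 1 left.
1 day into March 1869 → March 1, 1869.

March 1, 1869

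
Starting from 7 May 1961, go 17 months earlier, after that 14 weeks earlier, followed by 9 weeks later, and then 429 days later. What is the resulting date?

January 4, 1961

Subtracting 17 months from May 7, 1961:
month 5 − 17 = -12, which is month 12 of year 1959 → December 1959.
Day 7 is valid in December, giving December 7, 1959.
Counting back 14 weeks (= 98 days) from December 7, 1959:
Going back 7 days from December 7, 1959 reaches the end of the previous month; 98 − 7 = 91 left.
November 1959 has 30 days: 91 − 30 = 61 left.
October 1959 has 31 days: 61 − 31 = 30 left.
September 1959 has 30 days: 30 − 30 = 0 left.
August 1959 has 31 days; 31 − 0 = 31 → August 31, 1959.
Counting forward 9 weeks (= 63 days) from August 31, 1959:
August has 31 days, so 31 − 31 = 0 days remain after August 31, 1959; 63 − 0 = 63 left.
September 1959 has 30 days: 63 − 30 = 33 left.
October 1959 has 31 days: 33 − 31 = 2 left.
2 days into November 1959 → November 2, 1959.
Adding 429 days from November 2, 1959:
November has 30 days, so 30 − 2 = 28 days remain after November 2, 1959; 429 − 28 = 401 left.
December 1959 has 31 days: 401 − 31 = 370 left.
January 1960 has 31 days: 370 − 31 = 339 left.
February 1960 has 29 days (1960 is a leap year): 339 − 29 = 310 left.
March 1960 has 31 days: 310 − 31 = 279 left.
April 1960 has 30 days: 279 − 30 = 249 left.
May 1960 has 31 days: 249 − 31 = 218 left.
June 1960 has 30 days: 218 − 30 = 188 left.
July 1960 has 31 days: 188 − 31 = 157 left.
August 1960 has 31 days: 157 − 31 = 126 left.
September 1960 has 30 days: 126 − 30 = 96 left.
October 1960 has 31 days: 96 − 31 = 65 left.
November 1960 has 30 days: 65 − 30 = 35 left.
December 1960 has 31 days: 35 − 31 = 4 left.
4 days into January 1961 → January 4, 1961.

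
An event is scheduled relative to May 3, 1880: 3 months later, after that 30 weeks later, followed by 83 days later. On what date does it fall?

Counting forward 3 months from May 3, 1880:
month 5 + 3 = 8 → August 1880.
Day 3 is valid in August, giving August 3, 1880.
Counting forward 30 weeks (= 210 days) from August 3, 1880:
August has 31 days, so 31 − 3 = 28 days remain after August 3, 1880; 210 − 28 = 182 left.
September 1880 has 30 days: 182 − 30 = 152 left.
October 1880 has 31 days: 152 − 31 = 121 left.
November 1880 has 30 days: 121 − 30 = 91 left.
December 1880 has 31 days: 91 − 31 = 60 left.
January 1881 has 31 days: 60 − 31 = 29 left.
February 1881 has 28 days (1881 is not a leap year): 29 − 28 = 1 left.
1 day into March 1881 → March 1, 1881.
Advancing 83 days from March 1, 1881:
March has 31 days, so 31 − 1 = 30 days remain after March 1, 1881; 83 − 30 = 53 left.
April 1881 has 30 days: 53 − 30 = 23 left.
23 days into May 1881 → May 23, 1881.

May 23, 1881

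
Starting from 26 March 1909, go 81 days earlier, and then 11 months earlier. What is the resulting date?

Subtracting 81 days from March 26, 1909:
Going back 26 days from March 26, 1909 reaches the end of the previous month; 81 − 26 = 55 left.
February 1909 has 28 days (1909 is not a leap year): 55 − 28 = 27 left.
January 1909 has 31 days; 31 − 27 = 4 → January 4, 1909.
Counting back 11 months from January 4, 1909:
month 1 − 11 = -10, which is month 2 of year 1908 → February 1908.
Day 4 is valid in February, giving February 4, 1908.

February 4, 1908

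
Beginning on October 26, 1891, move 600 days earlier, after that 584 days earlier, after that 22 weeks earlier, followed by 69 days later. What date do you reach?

Counting back 600 days from October 26, 1891:
Going back 26 days from October 26, 1891 reaches the end of the previous month; 600 − 26 = 574 left.
September 1891 has 30 days: 574 − 30 = 544 left.
August 1891 has 31 days: 544 − 31 = 513 left.
July 1891 has 31 days: 513 − 31 = 482 left.
June 1891 has 30 days: 482 − 30 = 452 left.
May 1891 has 31 days: 452 − 31 = 421 left.
April 1891 has 30 days: 421 − 30 = 391 left.
March 1891 has 31 days: 391 − 31 = 360 left.
February 1891 has 28 days (1891 is not a leap year): 360 − 28 = 332 left.
January 1891 has 31 days: 332 − 31 = 301 left.
December 1890 has 31 days: 301 − 31 = 270 left.
November 1890 has 30 days: 270 − 30 = 240 left.
October 1890 has 31 days: 240 − 31 = 209 left.
September 1890 has 30 days: 209 − 30 = 179 left.
August 1890 has 31 days: 179 − 31 = 148 left.
July 1890 has 31 days: 148 − 31 = 117 left.
June 1890 has 30 days: 117 − 30 = 87 left.
May 1890 has 31 days: 87 − 31 = 56 left.
April 1890 has 30 days: 56 − 30 = 26 left.
March 1890 has 31 days; 31 − 26 = 5 → March 5, 1890.
Subtracting 584 days from March 5, 1890:
Going back 5 days from March 5, 1890 reaches the end of the previous month; 584 − 5 = 579 left.
February 1890 has 28 days (1890 is not a leap year): 579 − 28 = 551 left.
January 1890 has 31 days: 551 − 31 = 520 left.
December 1889 has 31 days: 520 − 31 = 489 left.
November 1889 has 30 days: 489 − 30 = 459 left.
October 1889 has 31 days: 459 − 31 = 428 left.
September 1889 has 30 days: 428 − 30 = 398 left.
August 1889 has 31 days: 398 − 31 = 367 left.
July 1889 has 31 days: 367 − 31 = 336 left.
June 1889 has 30 days: 336 − 30 = 306 left.
May 1889 has 31 days: 306 − 31 = 275 left.
April 1889 has 30 days: 275 − 30 = 245 left.
March 1889 has 31 days: 245 − 31 = 214 left.
February 1889 has 28 days (1889 is not a leap year): 214 − 28 = 186 left.
January 1889 has 31 days: 186 − 31 = 155 left.
December 1888 has 31 days: 155 − 31 = 124 left.
November 1888 has 30 days: 124 − 30 = 94 left.
October 1888 has 31 days: 94 − 31 = 63 left.
September 1888 has 30 days: 63 − 30 = 33 left.
August 1888 has 31 days: 33 − 31 = 2 left.
July 1888 has 31 days; 31 − 2 = 29 → July 29, 1888.
Counting back 22 weeks (= 154 days) from July 29, 1888:
Going back 29 days from July 29, 1888 reaches the end of the previous month; 154 − 29 = 125 left.
June 1888 has 30 days: 125 − 30 = 95 left.
May 1888 has 31 days: 95 − 31 = 64 left.
April 1888 has 30 days: 64 − 30 = 34 left.
March 1888 has 31 days: 34 − 31 = 3 left.
February 1888 has 29 days; 29 − 3 = 26 → February 26, 1888.
Adding 69 days from February 26, 1888:
February has 29 days, so 29 − 26 = 3 days remain after February 26, 1888; 69 − 3 = 66 left.
March 1888 has 31 days: 66 − 31 = 35 left.
April 1888 has 30 days: 35 − 30 = 5 left.
5 days into May 1888 → May 5, 1888.

May 5, 1888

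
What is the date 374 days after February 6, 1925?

February 15, 1926

Advancing 374 days from February 6, 1925.
February has 28 days, so 28 − 6 = 22 days remain after February 6, 1925; 374 − 22 = 352 left.
March 1925 has 31 days: 352 − 31 = 321 left.
April 1925 has 30 days: 321 − 30 = 291 left.
May 1925 has 31 days: 291 − 31 = 260 left.
June 1925 has 30 days: 260 − 30 = 230 left.
July 1925 has 31 days: 230 − 31 = 199 left.
August 1925 has 31 days: 199 − 31 = 168 left.
September 1925 has 30 days: 168 − 30 = 138 left.
October 1925 has 31 days: 138 − 31 = 107 left.
November 1925 has 30 days: 107 − 30 = 77 left.
December 1925 has 31 days: 77 − 31 = 46 left.
January 1926 has 31 days: 46 − 31 = 15 left.
15 days into February 1926 → February 15, 1926.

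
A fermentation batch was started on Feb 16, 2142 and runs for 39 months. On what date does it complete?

May 16, 2145

Counting forward 39 months from February 16, 2142.
month 2 + 39 = 41, which is month 5 of year 2145 → May 2145.
Day 16 is valid in May, giving May 16, 2145.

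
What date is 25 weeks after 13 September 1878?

March 7, 1879

Advancing 25 weeks = 175 days from September 13, 1878.
September has 30 days, so 30 − 13 = 17 days remain after September 13, 1878; 175 − 17 = 158 left.
October 1878 has 31 days: 158 − 31 = 127 left.
November 1878 has 30 days: 127 − 30 = 97 left.
December 1878 has 31 days: 97 − 31 = 66 left.
January 1879 has 31 days: 66 − 31 = 35 left.
February 1879 has 28 days (1879 is not a leap year): 35 − 28 = 7 left.
7 days into March 1879 → March 7, 1879.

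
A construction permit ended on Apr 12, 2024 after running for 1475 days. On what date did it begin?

March 29, 2020

Subtracting 1475 days from April 12, 2024.
Going back 12 days from April 12, 2024 reaches the end of the previous month; 1475 − 12 = 1463 left.
March 2024 has 31 days: 1463 − 31 = 1432 left.
February 2024 has 29 days (2024 is a leap year): 1432 − 29 = 1403 left.
January 2024 has 31 days: 1403 − 31 = 1372 left.
December 2023 has 31 days: 1372 − 31 = 1341 left.
November 2023 has 30 days: 1341 − 30 = 1311 left.
October 2023 has 31 days: 1311 − 31 = 1280 left.
September 2023 has 30 days: 1280 − 30 = 1250 left.
August 2023 has 31 days: 1250 − 31 = 1219 left.
July 2023 has 31 days: 1219 − 31 = 1188 left.
June 2023 has 30 days: 1188 − 30 = 1158 left.
May 2023 has 31 days: 1158 − 31 = 1127 left.
April 2023 has 30 days: 1127 − 30 = 1097 left.
March 2023 has 31 days: 1097 − 31 = 1066 left.
February 2023 has 28 days (2023 is not a leap year): 1066 − 28 = 1038 left.
January 2023 has 31 days: 1038 − 31 = 1007 left.
December 2022 has 31 days: 1007 − 31 = 976 left.
November 2022 has 30 days: 976 − 30 = 946 left.
October 2022 has 31 days: 946 − 31 = 915 left.
September 2022 has 30 days: 915 − 30 = 885 left.
August 2022 has 31 days: 885 − 31 = 854 left.
July 2022 has 31 days: 854 − 31 = 823 left.
June 2022 has 30 days: 823 − 30 = 793 left.
May 2022 has 31 days: 793 − 31 = 762 left.
April 2022 has 30 days: 762 − 30 = 732 left.
March 2022 has 31 days: 732 − 31 = 701 left.
February 2022 has 28 days (2022 is not a leap year): 701 − 28 = 673 left.
January 2022 has 31 days: 673 − 31 = 642 left.
December 2021 has 31 days: 642 − 31 = 611 left.
November 2021 has 30 days: 611 − 30 = 581 left.
October 2021 has 31 days: 581 − 31 = 550 left.
September 2021 has 30 days: 550 − 30 = 520 left.
August 2021 has 31 days: 520 − 31 = 489 left.
July 2021 has 31 days: 489 − 31 = 458 left.
June 2021 has 30 days: 458 − 30 = 428 left.
May 2021 has 31 days: 428 − 31 = 397 left.
April 2021 has 30 days: 397 − 30 = 367 left.
March 2021 has 31 days: 367 − 31 = 336 left.
February 2021 has 28 days (2021 is not a leap year): 336 − 28 = 308 left.
January 2021 has 31 days: 308 − 31 = 277 left.
December 2020 has 31 days: 277 − 31 = 246 left.
November 2020 has 30 days: 246 − 30 = 216 left.
October 2020 has 31 days: 216 − 31 = 185 left.
September 2020 has 30 days: 185 − 30 = 155 left.
August 2020 has 31 days: 155 − 31 = 124 left.
July 2020 has 31 days: 124 − 31 = 93 left.
June 2020 has 30 days: 93 − 30 = 63 left.
May 2020 has 31 days: 63 − 31 = 32 left.
April 2020 has 30 days: 32 − 30 = 2 left.
March 2020 has 31 days; 31 − 2 = 29 → March 29, 2020.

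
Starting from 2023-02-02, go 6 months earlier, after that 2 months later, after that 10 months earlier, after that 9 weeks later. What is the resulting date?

Subtracting 6 months from February 2, 2023:
month 2 − 6 = -4, which is month 8 of year 2022 → August 2022.
Day 2 is valid in August, giving August 2, 2022.
Adding 2 months from August 2, 2022:
month 8 + 2 = 10 → October 2022.
Day 2 is valid in October, giving October 2, 2022.
Going back 10 months from October 2, 2022:
month 10 − 10 = 0, which is month 12 of year 2021 → December 2021.
Day 2 is valid in December, giving December 2, 2021.
Adding 9 weeks (= 63 days) from December 2, 2021:
December has 31 days, so 31 − 2 = 29 days remain after December 2, 2021; 63 − 29 = 34 left.
January 2022 has 31 days: 34 − 31 = 3 left.
3 days into February 2022 → February 3, 2022.

February 3, 2022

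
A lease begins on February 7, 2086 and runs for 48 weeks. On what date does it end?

January 9, 2087

Adding 48 weeks = 336 days from February 7, 2086.
February has 28 days, so 28 − 7 = 21 days remain after February 7, 2086; 336 − 21 = 315 left.
March 2086 has 31 days: 315 − 31 = 284 left.
April 2086 has 30 days: 284 − 30 = 254 left.
May 2086 has 31 days: 254 − 31 = 223 left.
June 2086 has 30 days: 223 − 30 = 193 left.
July 2086 has 31 days: 193 − 31 = 162 left.
August 2086 has 31 days: 162 − 31 = 131 left.
September 2086 has 30 days: 131 − 30 = 101 left.
October 2086 has 31 days: 101 − 31 = 70 left.
November 2086 has 30 days: 70 − 30 = 40 left.
December 2086 has 31 days: 40 − 31 = 9 left.
9 days into January 2087 → January 9, 2087.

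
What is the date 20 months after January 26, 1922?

Adding 20 months from January 26, 1922.
month 1 + 20 = 21, which is month 9 of year 1923 → September 1923.
Day 26 is valid in September, giving September 26, 1923.

September 26, 1923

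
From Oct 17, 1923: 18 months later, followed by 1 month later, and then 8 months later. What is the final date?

January 17, 1926

Advancing 18 months from October 17, 1923:
month 10 + 18 = 28, which is month 4 of year 1925 → April 1925.
Day 17 is valid in April, giving April 17, 1925.
Advancing 1 month from April 17, 1925:
month 4 + 1 = 5 → May 1925.
Day 17 is valid in May, giving May 17, 1925.
Advancing 8 months from May 17, 1925:
month 5 + 8 = 13, which is month 1 of year 1926 → January 1926.
Day 17 is valid in January, giving January 17, 1926.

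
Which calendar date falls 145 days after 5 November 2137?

March 30, 2138

Adding 145 days from November 5, 2137.
November has 30 days, so 30 − 5 = 25 days remain after November 5, 2137; 145 − 25 = 120 left.
December 2137 has 31 days: 120 − 31 = 89 left.
January 2138 has 31 days: 89 − 31 = 58 left.
February 2138 has 28 days (2138 is not a leap year): 58 − 28 = 30 left.
30 days into March 2138 → March 30, 2138.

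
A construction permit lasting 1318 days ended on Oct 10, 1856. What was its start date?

Going back 1318 days from October 10, 1856.
Going back 10 days from October 10, 1856 reaches the end of the previous month; 1318 − 10 = 1308 left.
September 1856 has 30 days: 1308 − 30 = 1278 left.
August 1856 has 31 days: 1278 − 31 = 1247 left.
July 1856 has 31 days: 1247 − 31 = 1216 left.
June 1856 has 30 days: 1216 − 30 = 1186 left.
May 1856 has 31 days: 1186 − 31 = 1155 left.
April 1856 has 30 days: 1155 − 30 = 1125 left.
March 1856 has 31 days: 1125 − 31 = 1094 left.
February 1856 has 29 days (1856 is a leap year): 1094 − 29 = 1065 left.
January 1856 has 31 days: 1065 − 31 = 1034 left.
December 1855 has 31 days: 1034 − 31 = 1003 left.
November 1855 has 30 days: 1003 − 30 = 973 left.
October 1855 has 31 days: 973 − 31 = 942 left.
September 1855 has 30 days: 942 − 30 = 912 left.
August 1855 has 31 days: 912 − 31 = 881 left.
July 1855 has 31 days: 881 − 31 = 850 left.
June 1855 has 30 days: 850 − 30 = 820 left.
May 1855 has 31 days: 820 − 31 = 789 left.
April 1855 has 30 days: 789 − 30 = 759 left.
March 1855 has 31 days: 759 − 31 = 728 left.
February 1855 has 28 days (1855 is not a leap year): 728 − 28 = 700 left.
January 1855 has 31 days: 700 − 31 = 669 left.
December 1854 has 31 days: 669 − 31 = 638 left.
November 1854 has 30 days: 638 − 30 = 608 left.
October 1854 has 31 days: 608 − 31 = 577 left.
September 1854 has 30 days: 577 − 30 = 547 left.
August 1854 has 31 days: 547 − 31 = 516 left.
July 1854 has 31 days: 516 − 31 = 485 left.
June 1854 has 30 days: 485 − 30 = 455 left.
May 1854 has 31 days: 455 − 31 = 424 left.
April 1854 has 30 days: 424 − 30 = 394 left.
March 1854 has 31 days: 394 − 31 = 363 left.
February 1854 has 28 days (1854 is not a leap year): 363 − 28 = 335 left.
January 1854 has 31 days: 335 − 31 = 304 left.
December 1853 has 31 days: 304 − 31 = 273 left.
November 1853 has 30 days: 273 − 30 = 243 left.
October 1853 has 31 days: 243 − 31 = 212 left.
September 1853 has 30 days: 212 − 30 = 182 left.
August 1853 has 31 days: 182 − 31 = 151 left.
July 1853 has 31 days: 151 − 31 = 120 left.
June 1853 has 30 days: 120 − 30 = 90 left.
May 1853 has 31 days: 90 − 31 = 59 left.
April 1853 has 30 days: 59 − 30 = 29 left.
March 1853 has 31 days; 31 − 29 = 2 → March 2, 1853.

March 2, 1853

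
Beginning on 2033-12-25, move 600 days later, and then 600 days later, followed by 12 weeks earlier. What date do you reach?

Counting forward 600 days from December 25, 2033:
December has 31 days, so 31 − 25 = 6 days remain after December 25, 2033; 600 − 6 = 594 left.
January 2034 has 31 days: 594 − 31 = 563 left.
February 2034 has 28 days (2034 is not a leap year): 563 − 28 = 535 left.
March 2034 has 31 days: 535 − 31 = 504 left.
April 2034 has 30 days: 504 − 30 = 474 left.
May 2034 has 31 days: 474 − 31 = 443 left.
June 2034 has 30 days: 443 − 30 = 413 left.
July 2034 has 31 days: 413 − 31 = 382 left.
August 2034 has 31 days: 382 − 31 = 351 left.
September 2034 has 30 days: 351 − 30 = 321 left.
October 2034 has 31 days: 321 − 31 = 290 left.
November 2034 has 30 days: 290 − 30 = 260 left.
December 2034 has 31 days: 260 − 31 = 229 left.
January 2035 has 31 days: 229 − 31 = 198 left.
February 2035 has 28 days (2035 is not a leap year): 198 − 28 = 170 left.
March 2035 has 31 days: 170 − 31 = 139 left.
April 2035 has 30 days: 139 − 30 = 109 left.
May 2035 has 31 days: 109 − 31 = 78 left.
June 2035 has 30 days: 78 − 30 = 48 left.
July 2035 has 31 days: 48 − 31 = 17 left.
17 days into August 2035 → August 17, 2035.
Counting forward 600 days from August 17, 2035:
August has 31 days, so 31 − 17 = 14 days remain after August 17, 2035; 600 − 14 = 586 left.
September 2035 has 30 days: 586 − 30 = 556 left.
October 2035 has 31 days: 556 − 31 = 525 left.
November 2035 has 30 days: 525 − 30 = 495 left.
December 2035 has 31 days: 495 − 31 = 464 left.
January 2036 has 31 days: 464 − 31 = 433 left.
February 2036 has 29 days (2036 is a leap year): 433 − 29 = 404 left.
March 2036 has 31 days: 404 − 31 = 373 left.
April 2036 has 30 days: 373 − 30 = 343 left.
May 2036 has 31 days: 343 − 31 = 312 left.
June 2036 has 30 days: 312 − 30 = 282 left.
July 2036 has 31 days: 282 − 31 = 251 left.
August 2036 has 31 days: 251 − 31 = 220 left.
September 2036 has 30 days: 220 − 30 = 190 left.
October 2036 has 31 days: 190 − 31 = 159 left.
November 2036 has 30 days: 159 − 30 = 129 left.
December 2036 has 31 days: 129 − 31 = 98 left.
January 2037 has 31 days: 98 − 31 = 67 left.
February 2037 has 28 days (2037 is not a leap year): 67 − 28 = 39 left.
March 2037 has 31 days: 39 − 31 = 8 left.
8 days into April 2037 → April 8, 2037.
Subtracting 12 weeks (= 84 days) from April 8, 2037:
Going back 8 days from April 8, 2037 reaches the end of the previous month; 84 − 8 = 76 left.
March 2037 has 31 days: 76 − 31 = 45 left.
February 2037 has 28 days (2037 is not a leap year): 45 − 28 = 17 left.
January 2037 has 31 days; 31 − 17 = 14 → January 14, 2037.

January 14, 2037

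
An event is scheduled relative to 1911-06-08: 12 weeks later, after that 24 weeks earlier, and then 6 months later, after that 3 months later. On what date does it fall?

December 16, 1911

Advancing 12 weeks (= 84 days) from June 8, 1911:
June has 30 days, so 30 − 8 = 22 days remain after June 8, 1911; 84 − 22 = 62 left.
July 1911 has 31 days: 62 − 31 = 31 left.
31 days into August 1911 → August 31, 1911.
Going back 24 weeks (= 168 days) from August 31, 1911:
Going back 31 days from August 31, 1911 reaches the end of the previous month; 168 − 31 = 137 left.
July 1911 has 31 days: 137 − 31 = 106 left.
June 1911 has 30 days: 106 − 30 = 76 left.
May 1911 has 31 days: 76 − 31 = 45 left.
April 1911 has 30 days: 45 − 30 = 15 left.
March 1911 has 31 days; 31 − 15 = 16 → March 16, 1911.
Adding 6 months from March 16, 1911:
month 3 + 6 = 9 → September 1911.
Day 16 is valid in September, giving September 16, 1911.
Counting forward 3 months from September 16, 1911:
month 9 + 3 = 12 → December 1911.
Day 16 is valid in December, giving December 16, 1911.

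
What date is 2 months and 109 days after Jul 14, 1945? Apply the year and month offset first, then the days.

Advancing 2 months and 109 days from July 14, 1945: first the month/year part, then the days.
month 7 + 2 = 9 → September 1945.
Day 14 is valid in September, giving September 14, 1945.
Now add 109 days from September 14, 1945.
September has 30 days, so 30 − 14 = 16 days remain after September 14, 1945; 109 − 16 = 93 left.
October 1945 has 31 days: 93 − 31 = 62 left.
November 1945 has 30 days: 62 − 30 = 32 left.
December 1945 has 31 days: 32 − 31 = 1 left.
1 day into January 1946 → January 1, 1946.

January 1, 1946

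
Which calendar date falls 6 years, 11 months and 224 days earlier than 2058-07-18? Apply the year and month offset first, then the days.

Going back 6 years, 11 months and 224 days from July 18, 2058: first the month/year part, then the days.
-6 years → 2052; month 7 − 11 = -4, which is month 8 of year 2051 → August 2051.
Day 18 is valid in August, giving August 18, 2051.
Now subtract 224 days from August 18, 2051.
Going back 18 days from August 18, 2051 reaches the end of the previous month; 224 − 18 = 206 left.
July 2051 has 31 days: 206 − 31 = 175 left.
June 2051 has 30 days: 175 − 30 = 145 left.
May 2051 has 31 days: 145 − 31 = 114 left.
April 2051 has 30 days: 114 − 30 = 84 left.
March 2051 has 31 days: 84 − 31 = 53 left.
February 2051 has 28 days (2051 is not a leap year): 53 − 28 = 25 left.
January 2051 has 31 days; 31 − 25 = 6 → January 6, 2051.

January 6, 2051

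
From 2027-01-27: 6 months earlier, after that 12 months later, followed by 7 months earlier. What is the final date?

Counting back 6 months from January 27, 2027:
month 1 − 6 = -5, which is month 7 of year 2026 → July 2026.
Day 27 is valid in July, giving July 27, 2026.
Counting forward 12 months from July 27, 2026:
month 7 + 12 = 19, which is month 7 of year 2027 → July 2027.
Day 27 is valid in July, giving July 27, 2027.
Counting back 7 months from July 27, 2027:
month 7 − 7 = 0, which is month 12 of year 2026 → December 2026.
Day 27 is valid in December, giving December 27, 2026.

December 27, 2026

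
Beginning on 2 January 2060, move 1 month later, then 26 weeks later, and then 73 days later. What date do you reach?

October 14, 2060

Advancing 1 month from January 2, 2060:
month 1 + 1 = 2 → February 2060.
Day 2 is valid in February, giving February 2, 2060.
Advancing 26 weeks (= 182 days) from February 2, 2060:
February has 29 days, so 29 − 2 = 27 days remain after February 2, 2060; 182 − 27 = 155 left.
March 2060 has 31 days: 155 − 31 = 124 left.
April 2060 has 30 days: 124 − 30 = 94 left.
May 2060 has 31 days: 94 − 31 = 63 left.
June 2060 has 30 days: 63 − 30 = 33 left.
July 2060 has 31 days: 33 − 31 = 2 left.
2 days into August 2060 → August 2, 2060.
Counting forward 73 days from August 2, 2060:
August has 31 days, so 31 − 2 = 29 days remain after August 2, 2060; 73 − 29 = 44 left.
September 2060 has 30 days: 44 − 30 = 14 left.
14 days into October 2060 → October 14, 2060.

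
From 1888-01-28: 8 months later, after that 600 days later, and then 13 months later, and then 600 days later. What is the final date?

February 10, 1893

Advancing 8 months from January 28, 1888:
month 1 + 8 = 9 → September 1888.
Day 28 is valid in September, giving September 28, 1888.
Adding 600 days from September 28, 1888:
September has 30 days, so 30 − 28 = 2 days remain after September 28, 1888; 600 − 2 = 598 left.
October 1888 has 31 days: 598 − 31 = 567 left.
November 1888 has 30 days: 567 − 30 = 537 left.
December 1888 has 31 days: 537 − 31 = 506 left.
January 1889 has 31 days: 506 − 31 = 475 left.
February 1889 has 28 days (1889 is not a leap year): 475 − 28 = 447 left.
March 1889 has 31 days: 447 − 31 = 416 left.
April 1889 has 30 days: 416 − 30 = 386 left.
May 1889 has 31 days: 386 − 31 = 355 left.
June 1889 has 30 days: 355 − 30 = 325 left.
July 1889 has 31 days: 325 − 31 = 294 left.
August 1889 has 31 days: 294 − 31 = 263 left.
September 1889 has 30 days: 263 − 30 = 233 left.
October 1889 has 31 days: 233 − 31 = 202 left.
November 1889 has 30 days: 202 − 30 = 172 left.
December 1889 has 31 days: 172 − 31 = 141 left.
January 1890 has 31 days: 141 − 31 = 110 left.
February 1890 has 28 days (1890 is not a leap year): 110 − 28 = 82 left.
March 1890 has 31 days: 82 − 31 = 51 left.
April 1890 has 30 days: 51 − 30 = 21 left.
21 days into May 1890 → May 21, 1890.
Advancing 13 months from May 21, 1890:
month 5 + 13 = 18, which is month 6 of year 1891 → June 1891.
Day 21 is valid in June, giving June 21, 1891.
Counting forward 600 days from June 21, 1891:
June has 30 days, so 30 − 21 = 9 days remain after June 21, 1891; 600 − 9 = 591 left.
July 1891 has 31 days: 591 − 31 = 560 left.
August 1891 has 31 days: 560 − 31 = 529 left.
September 1891 has 30 days: 529 − 30 = 499 left.
October 1891 has 31 days: 499 − 31 = 468 left.
November 1891 has 30 days: 468 − 30 = 438 left.
December 1891 has 31 days: 438 − 31 = 407 left.
January 1892 has 31 days: 407 − 31 = 376 left.
February 1892 has 29 days (1892 is a leap year): 376 − 29 = 347 left.
March 1892 has 31 days: 347 − 31 = 316 left.
April 1892 has 30 days: 316 − 30 = 286 left.
May 1892 has 31 days: 286 − 31 = 255 left.
June 1892 has 30 days: 255 − 30 = 225 left.
July 1892 has 31 days: 225 − 31 = 194 left.
August 1892 has 31 days: 194 − 31 = 163 left.
September 1892 has 30 days: 163 − 30 = 133 left.
October 1892 has 31 days: 133 − 31 = 102 left.
November 1892 has 30 days: 102 − 30 = 72 left.
December 1892 has 31 days: 72 − 31 = 41 left.
January 1893 has 31 days: 41 − 31 = 10 left.
10 days into February 1893 → February 10, 1893.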